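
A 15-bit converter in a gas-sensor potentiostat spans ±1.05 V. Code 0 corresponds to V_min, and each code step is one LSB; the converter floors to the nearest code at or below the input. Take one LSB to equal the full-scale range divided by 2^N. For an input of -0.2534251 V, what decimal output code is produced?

Span: 1.05 V − (-1.05 V) = 2.1 V. LSB = 2.1 V / 2^15 ≈ 64.09 µV.
code = ⌊(V_in − V_min)/LSB⌋ = ⌊(V_in − V_min) × 2^15 / range⌋
     = ⌊(-0.2534251 − (-1.05)) × 32768 / 2.1⌋ = ⌊0.7965749 × 32768/2.1⌋
     = ⌊12429.603⌋ = 12429.

12429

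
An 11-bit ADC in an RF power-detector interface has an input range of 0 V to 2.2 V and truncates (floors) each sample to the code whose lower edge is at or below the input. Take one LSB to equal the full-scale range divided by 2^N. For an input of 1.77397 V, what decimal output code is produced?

1651

V_FS = 2.2 V. LSB = 2.2 V / 2^11 ≈ 1.074 mV.
V_in − V_min = 1.77397 − (0) = 1.77397 V.
Divide by LSB: 1.77397 × 2048/2.2 = 1651.4048.
Truncating gives code 1651.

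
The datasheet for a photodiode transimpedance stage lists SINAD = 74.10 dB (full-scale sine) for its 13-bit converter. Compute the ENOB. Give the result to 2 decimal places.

ENOB = (74.10 − 1.76)/6.02 = 12.0166 bits.

12.02 bits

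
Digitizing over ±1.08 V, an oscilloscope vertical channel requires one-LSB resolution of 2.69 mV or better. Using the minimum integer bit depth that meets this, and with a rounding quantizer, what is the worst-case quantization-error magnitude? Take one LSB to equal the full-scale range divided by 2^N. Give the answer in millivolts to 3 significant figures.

Range = 1.08 − (-1.08) = 2.16 V.
Required number of levels: 2.16/2.69 mV = 802.97; smallest N with 2^N ≥ that is 10.
LSB = 2.16 V ÷ 2^10 = 2.16/1024 V = 2.1094 mV.
Max error for round-to-nearest is LSB/2 = 1.05 mV.

1.05 mV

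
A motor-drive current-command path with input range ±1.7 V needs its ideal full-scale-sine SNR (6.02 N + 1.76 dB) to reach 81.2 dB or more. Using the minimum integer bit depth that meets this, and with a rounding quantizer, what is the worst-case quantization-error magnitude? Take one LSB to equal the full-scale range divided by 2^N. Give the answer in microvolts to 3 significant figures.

104 µV

Span: 1.7 V − (-1.7 V) = 3.4 V.
N ≥ (81.2 − 1.76)/6.02 = 13.196 → N_min = 14.
LSB = 3.4 V ÷ 2^14 = 3.4/16384 V = 207.52 µV.
|e|_max = LSB/2 = 104 µV.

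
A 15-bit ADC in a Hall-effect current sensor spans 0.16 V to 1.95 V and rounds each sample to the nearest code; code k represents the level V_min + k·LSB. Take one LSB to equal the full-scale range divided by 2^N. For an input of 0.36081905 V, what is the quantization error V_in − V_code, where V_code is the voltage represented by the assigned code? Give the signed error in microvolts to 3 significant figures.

+12.2 µV

The full-scale span is 1.95 − (0.16) = 1.79 V. LSB = 1.79 V / 2^15 ≈ 54.63 µV.
(V_in − V_min)/LSB = (0.36081905 − (0.16)) × 32768/1.79 = 3676.2227 → nearest code k = 3676.
V_code = 0.16 + (3676/32768) × 1.79 = 0.36080688477 V.
Error = V_in − V_code = 0.36081905 − (0.36080688477) = +12.2 µV.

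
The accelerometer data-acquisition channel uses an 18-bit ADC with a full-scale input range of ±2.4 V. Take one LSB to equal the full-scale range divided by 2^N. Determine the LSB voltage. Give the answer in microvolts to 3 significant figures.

18.3 µV

Full-scale range = 2.4 V − (-2.4 V) = 4.8 V.
Number of codes = 2^18 = 262144.
Step size = 4.8/262144 V = 18.3 µV.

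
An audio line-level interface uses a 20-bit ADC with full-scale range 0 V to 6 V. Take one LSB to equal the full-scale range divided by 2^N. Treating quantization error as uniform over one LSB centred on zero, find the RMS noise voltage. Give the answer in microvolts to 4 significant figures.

V_FS = 6 V.
LSB = 6 V ÷ 2^20 = 6/1048576 V = 5.72205 µV.
σ_q = LSB/√12 = 5.72205 µV/3.4641 = 1.652 µV.

1.652 µV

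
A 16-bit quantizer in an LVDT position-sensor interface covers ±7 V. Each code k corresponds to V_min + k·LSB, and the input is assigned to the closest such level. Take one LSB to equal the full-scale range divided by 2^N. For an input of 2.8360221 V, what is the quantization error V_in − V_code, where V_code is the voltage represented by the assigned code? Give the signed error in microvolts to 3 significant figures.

Span: 7 V − (-7 V) = 14 V. LSB = 14 V / 2^16 ≈ 213.6 µV.
Position in LSBs: (2.8360221 − (-7)) × 65536/14 = 46043.8246; rounding gives k = 46044.
V_code = -7 + (46044/65536) × 14 = 2.8360595703 V.
e = 2.8360221 − (2.8360595703) = −37.5 µV.

−37.5 µV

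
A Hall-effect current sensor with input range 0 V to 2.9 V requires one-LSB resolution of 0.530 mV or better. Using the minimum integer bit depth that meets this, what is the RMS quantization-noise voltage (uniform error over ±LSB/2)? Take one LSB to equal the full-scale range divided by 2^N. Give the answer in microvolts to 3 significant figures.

102 µV

V_FS = 2.9 V.
Required number of levels: 2.9/0.530 mV = 5471.7; smallest N with 2^N ≥ that is 13.
LSB = 2.9 V / 2^13 = 354.00 µV.
V_rms = LSB/√12 = 102 µV.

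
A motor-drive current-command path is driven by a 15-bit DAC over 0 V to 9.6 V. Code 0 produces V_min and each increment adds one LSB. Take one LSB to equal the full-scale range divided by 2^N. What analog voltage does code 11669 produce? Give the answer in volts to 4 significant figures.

Span = 9.6 V. LSB = 9.6 V / 2^15.
V_out = V_min + code × LSB = 0 V + 11669 × 9.6 V / 32768
      = 0 + 3.41865 = 3.41865 V.

3.419 V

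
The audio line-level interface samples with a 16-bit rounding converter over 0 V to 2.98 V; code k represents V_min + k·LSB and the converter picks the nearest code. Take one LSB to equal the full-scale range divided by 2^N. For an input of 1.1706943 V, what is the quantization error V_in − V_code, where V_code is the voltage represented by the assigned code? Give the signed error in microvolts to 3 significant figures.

−6.99 µV

Full-scale range = 2.98 V. LSB = 2.98 V / 2^16 ≈ 45.47 µV.
(1.1706943 − (0)) / LSB = 1.1706943 × 65536/2.98 = 25745.8462. Nearest integer: k = 25746.
Reconstructed level: 0 + 25746 × 2.98/65536 V = 1.1707012939 V.
Error = V_in − V_code = 1.1706943 − (1.1707012939) = −6.99 µV.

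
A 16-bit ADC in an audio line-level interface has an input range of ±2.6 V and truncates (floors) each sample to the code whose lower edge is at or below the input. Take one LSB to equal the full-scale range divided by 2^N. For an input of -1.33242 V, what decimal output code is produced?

15975

Span: 2.6 V − (-2.6 V) = 5.2 V. LSB = 5.2 V / 2^16 ≈ 79.35 µV.
(V_in − V_min) × 2^16/range = (-1.33242 − (-2.6)) × 65536/5.2 = 15975.408.
Floor → code = 15975.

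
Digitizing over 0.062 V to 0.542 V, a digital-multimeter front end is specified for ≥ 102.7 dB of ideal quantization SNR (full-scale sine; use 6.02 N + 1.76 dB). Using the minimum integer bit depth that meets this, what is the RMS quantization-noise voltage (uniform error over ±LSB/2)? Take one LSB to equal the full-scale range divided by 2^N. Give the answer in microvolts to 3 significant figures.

1.06 µV

Range = 0.542 − (0.062) = 0.48 V.
Solving 6.02 N ≥ 102.7 − 1.76: N ≥ 16.767. Round up → N = 17.
Step size = 0.48/131072 V = 3.6621 µV.
σ_q = LSB/√12 = 3.6621 µV/3.4641 = 1.06 µV.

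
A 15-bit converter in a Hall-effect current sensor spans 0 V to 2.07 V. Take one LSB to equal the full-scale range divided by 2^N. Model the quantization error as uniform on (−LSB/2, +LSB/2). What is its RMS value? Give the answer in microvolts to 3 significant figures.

Span = 2.07 V.
LSB = 2.07 V ÷ 2^15 = 2.07/32768 V = 63.171 µV.
V_rms = LSB/√12 = 63.171 µV / √12 = 18.2 µV.

18.2 µV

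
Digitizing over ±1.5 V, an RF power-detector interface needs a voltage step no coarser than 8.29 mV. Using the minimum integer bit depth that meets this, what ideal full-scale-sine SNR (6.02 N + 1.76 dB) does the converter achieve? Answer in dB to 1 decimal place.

Range = 1.5 − (-1.5) = 3 V.
3 V / 8.29 mV = 361.9. Since 2^8 = 256 and 2^9 = 512, N = 9.
SNR = 6.02 × 9 + 1.76 = 55.94 dB.

55.9 dB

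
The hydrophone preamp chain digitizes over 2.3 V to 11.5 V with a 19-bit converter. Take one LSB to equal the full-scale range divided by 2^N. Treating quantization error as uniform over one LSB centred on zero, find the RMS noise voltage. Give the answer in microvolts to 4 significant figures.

5.066 µV

Span: 11.5 V − (2.3 V) = 9.2 V.
One LSB is 9.2 V / 524288 = 17.5476 µV.
V_rms = LSB/√12 = 17.5476 µV / √12 = 5.066 µV.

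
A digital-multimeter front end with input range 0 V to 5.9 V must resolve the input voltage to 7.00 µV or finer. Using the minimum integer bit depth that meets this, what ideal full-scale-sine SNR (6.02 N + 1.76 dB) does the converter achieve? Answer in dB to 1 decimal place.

Range is 5.9 V.
Levels needed ≥ 5.9/7.00 µV = 842900. 2^20 = 1048576 suffices, so N_min = 20.
6.02(20) + 1.76 = 122.16 dB.

122.2 dB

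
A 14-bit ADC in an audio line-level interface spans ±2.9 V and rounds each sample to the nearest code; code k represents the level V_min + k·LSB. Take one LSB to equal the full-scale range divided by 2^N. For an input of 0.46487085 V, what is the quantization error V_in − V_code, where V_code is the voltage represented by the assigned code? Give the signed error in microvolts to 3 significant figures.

+63.7 µV

Span: 2.9 V − (-2.9 V) = 5.8 V. LSB = 5.8 V / 2^14 ≈ 354.0 µV.
(0.46487085 − (-2.9)) / LSB = 3.36487085 × 16384/5.8 = 9505.1800. Nearest integer: k = 9505.
Reconstructed level: -2.9 + 9505 × 5.8/16384 V = 0.46480712891 V.
Error = V_in − V_code = 0.46487085 − (0.46480712891) = +63.7 µV.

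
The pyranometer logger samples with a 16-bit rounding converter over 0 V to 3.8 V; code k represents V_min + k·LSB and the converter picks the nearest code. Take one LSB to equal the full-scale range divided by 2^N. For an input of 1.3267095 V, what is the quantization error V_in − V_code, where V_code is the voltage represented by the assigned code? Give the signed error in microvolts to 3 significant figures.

Span = 3.8 V. LSB = 3.8 V / 2^16 ≈ 57.98 µV.
(1.3267095 − (0)) / LSB = 1.3267095 × 65536/3.8 = 22880.8510. Nearest integer: k = 22881.
Reconstructed level: 0 + 22881 × 3.8/65536 V = 1.3267181396 V.
V_in − V_code = 1.3267095 − (1.3267181396) = −8.64 µV.

−8.64 µV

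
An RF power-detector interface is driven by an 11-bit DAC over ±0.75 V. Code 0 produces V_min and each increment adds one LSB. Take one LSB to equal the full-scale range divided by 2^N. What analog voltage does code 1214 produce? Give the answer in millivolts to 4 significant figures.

139.2 mV

The full-scale span is 0.75 − (-0.75) = 1.5 V. LSB = 1.5 V / 2^11.
Output = V_min + (1214/2048) × range = -0.75 + 0.592773 × 1.5 V
      = -0.75 V + 0.889160 V = 0.139160 V.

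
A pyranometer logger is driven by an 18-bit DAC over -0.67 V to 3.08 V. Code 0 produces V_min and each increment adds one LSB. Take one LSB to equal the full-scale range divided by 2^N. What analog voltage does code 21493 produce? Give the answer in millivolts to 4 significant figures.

Span: 3.08 V − (-0.67 V) = 3.75 V. LSB = 3.75 V / 2^18.
V_out = -0.67 + 21493 × (3.75/262144) V
      = -0.67 + 0.307460 = -0.362540 V.

-362.5 mV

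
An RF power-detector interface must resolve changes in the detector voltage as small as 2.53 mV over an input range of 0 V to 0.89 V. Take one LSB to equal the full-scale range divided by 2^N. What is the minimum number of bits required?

Span = 0.89 V.
Levels needed ≥ 0.89/2.53 mV = 351.8. 2^9 = 512 suffices, so N_min = 9.

9 bits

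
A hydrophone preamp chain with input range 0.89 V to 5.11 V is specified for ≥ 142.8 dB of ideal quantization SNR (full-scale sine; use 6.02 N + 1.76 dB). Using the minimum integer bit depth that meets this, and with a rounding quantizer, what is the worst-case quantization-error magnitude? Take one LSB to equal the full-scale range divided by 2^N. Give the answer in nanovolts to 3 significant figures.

126 nV

Full-scale range = 5.11 V − (0.89 V) = 4.22 V.
Solving 6.02 N ≥ 142.8 − 1.76: N ≥ 23.429. Round up → N = 24.
LSB = 4.22 V ÷ 2^24 = 4.22/16777216 V = 251.53 nV.
Max error for round-to-nearest is LSB/2 = 126 nV.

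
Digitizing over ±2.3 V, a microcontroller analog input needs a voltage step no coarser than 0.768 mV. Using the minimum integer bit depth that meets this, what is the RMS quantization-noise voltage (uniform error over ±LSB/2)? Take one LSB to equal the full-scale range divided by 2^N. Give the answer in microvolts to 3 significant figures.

Range = 2.3 − (-2.3) = 4.6 V.
Required number of levels: 4.6/0.768 mV = 5989.6; smallest N with 2^N ≥ that is 13.
LSB = 4.6 V / 2^13 = 0.56152 mV.
V_rms = LSB/√12 = 162 µV.

162 µV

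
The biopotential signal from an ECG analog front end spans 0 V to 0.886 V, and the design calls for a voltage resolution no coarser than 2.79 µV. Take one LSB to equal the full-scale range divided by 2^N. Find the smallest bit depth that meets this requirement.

19 bits

Full-scale range = 0.886 V.
0.886 V / 2.79 µV = 317600. Since 2^18 = 262144 and 2^19 = 524288, N = 19.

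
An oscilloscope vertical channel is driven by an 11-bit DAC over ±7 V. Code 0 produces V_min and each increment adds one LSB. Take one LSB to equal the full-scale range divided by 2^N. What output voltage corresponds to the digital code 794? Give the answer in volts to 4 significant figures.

Full-scale range = 7 V − (-7 V) = 14 V. LSB = 14 V / 2^11.
Output = V_min + (794/2048) × range = -7 + 0.387695 × 14 V
      = -7 V + 5.42773 V = -1.57227 V.

-1.572 V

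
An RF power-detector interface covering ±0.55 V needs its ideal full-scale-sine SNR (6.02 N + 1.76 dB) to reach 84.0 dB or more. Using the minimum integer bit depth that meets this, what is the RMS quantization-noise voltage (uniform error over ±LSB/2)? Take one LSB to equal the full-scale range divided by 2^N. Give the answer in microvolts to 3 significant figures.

19.4 µV

Span: 0.55 V − (-0.55 V) = 1.1 V.
N ≥ (84.0 − 1.76)/6.02 = 13.661 → N_min = 14.
Step size = 1.1/16384 V = 67.139 µV.
V_rms = LSB/√12 = 19.4 µV.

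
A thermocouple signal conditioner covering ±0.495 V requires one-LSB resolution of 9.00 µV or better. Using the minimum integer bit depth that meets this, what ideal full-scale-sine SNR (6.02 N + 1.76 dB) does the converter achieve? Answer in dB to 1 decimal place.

Full-scale range = 0.495 V − (-0.495 V) = 0.99 V.
Need 2^N ≥ 0.99 V / 9.00 µV = 110000 → N_min = 17.
SNR = 6.02 × 17 + 1.76 = 104.10 dB.

104.1 dB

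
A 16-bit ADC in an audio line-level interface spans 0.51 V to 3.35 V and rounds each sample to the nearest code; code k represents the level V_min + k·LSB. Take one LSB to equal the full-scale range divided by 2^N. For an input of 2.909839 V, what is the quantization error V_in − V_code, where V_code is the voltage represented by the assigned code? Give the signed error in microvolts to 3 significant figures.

−7.80 µV

Range = 3.35 − (0.51) = 2.84 V. LSB = 2.84 V / 2^16 ≈ 43.33 µV.
(2.909839 − (0.51)) / LSB = 2.399839 × 65536/2.84 = 55378.8200. Nearest integer: k = 55379.
Reconstructed level: 0.51 + 55379 × 2.84/65536 V = 2.9098468018 V.
Error = V_in − V_code = 2.909839 − (2.9098468018) = −7.80 µV.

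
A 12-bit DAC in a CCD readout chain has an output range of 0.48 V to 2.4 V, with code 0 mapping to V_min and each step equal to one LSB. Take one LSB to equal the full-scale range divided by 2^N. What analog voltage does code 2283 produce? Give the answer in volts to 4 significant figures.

Span: 2.4 V − (0.48 V) = 1.92 V. LSB = 1.92 V / 2^12.
V_out = 0.48 + 2283 × (1.92/4096) V
      = 0.48 V + 1.07016 V = 1.55016 V.

1.550 V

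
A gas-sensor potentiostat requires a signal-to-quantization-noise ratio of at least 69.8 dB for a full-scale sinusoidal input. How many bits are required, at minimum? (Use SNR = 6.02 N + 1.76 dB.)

N ≥ (69.8 − 1.76)/6.02 = 11.302 → N_min = 12.

12 bits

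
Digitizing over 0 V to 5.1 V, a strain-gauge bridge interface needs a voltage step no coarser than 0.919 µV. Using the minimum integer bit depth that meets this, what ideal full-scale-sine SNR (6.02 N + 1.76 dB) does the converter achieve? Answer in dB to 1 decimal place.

Range is 5.1 V.
Required number of levels: 5.1/0.919 µV = 5.5495e6; smallest N with 2^N ≥ that is 23.
Ideal SNR at N = 23: 6.02·23 + 1.76 = 140.2 dB.

140.2 dB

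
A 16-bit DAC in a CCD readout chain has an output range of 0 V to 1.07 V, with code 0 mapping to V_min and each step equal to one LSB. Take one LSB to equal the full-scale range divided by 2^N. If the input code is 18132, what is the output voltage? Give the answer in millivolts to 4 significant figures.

Span = 1.07 V. LSB = 1.07 V / 2^16.
V_out = V_min + code × LSB = 0 V + 18132 × 1.07 V / 65536
      = 0 V + 0.296039 V = 0.296039 V.

296.0 mV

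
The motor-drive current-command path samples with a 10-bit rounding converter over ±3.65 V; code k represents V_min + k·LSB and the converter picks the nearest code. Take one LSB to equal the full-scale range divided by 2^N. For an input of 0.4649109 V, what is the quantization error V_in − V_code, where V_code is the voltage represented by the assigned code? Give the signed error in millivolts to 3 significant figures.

+1.53 mV

Full-scale range = 3.65 V − (-3.65 V) = 7.3 V. LSB = 7.3 V / 2^10 ≈ 7.129 mV.
Position in LSBs: (0.4649109 − (-3.65)) × 1024/7.3 = 577.2149; rounding gives k = 577.
V_code = -3.65 + (577/1024) × 7.3 = 0.4633789063 V.
V_in − V_code = 0.4649109 − (0.4633789063) = +1.53 mV.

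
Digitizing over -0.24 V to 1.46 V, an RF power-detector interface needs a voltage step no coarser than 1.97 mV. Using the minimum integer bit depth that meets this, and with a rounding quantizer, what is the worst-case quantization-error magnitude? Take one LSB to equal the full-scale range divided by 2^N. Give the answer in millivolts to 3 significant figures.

0.830 mV

The full-scale span is 1.46 − (-0.24) = 1.7 V.
Need 2^N ≥ 1.7 V / 1.97 mV = 862.9 → N_min = 10.
Step size = 1.7/1024 V = 1.6602 mV.
Half an LSB is 0.830 mV.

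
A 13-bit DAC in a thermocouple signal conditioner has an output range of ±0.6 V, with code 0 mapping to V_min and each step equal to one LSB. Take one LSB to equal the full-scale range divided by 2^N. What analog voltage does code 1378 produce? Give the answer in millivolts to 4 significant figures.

Range = 0.6 − (-0.6) = 1.2 V. LSB = 1.2 V / 2^13.
V_out = V_min + code × LSB = -0.6 V + 1378 × 1.2 V / 8192
      = -0.6 V + 0.201855 V = -0.398145 V.

-398.1 mV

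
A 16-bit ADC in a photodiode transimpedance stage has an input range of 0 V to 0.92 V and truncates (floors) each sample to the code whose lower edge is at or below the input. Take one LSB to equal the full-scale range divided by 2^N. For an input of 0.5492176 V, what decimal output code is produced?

Full-scale range = 0.92 V. LSB = 0.92 V / 2^16 ≈ 14.04 µV.
(V_in − V_min) × 2^16/range = (0.5492176 − (0)) × 65536/0.92 = 39123.396.
Floor → code = 39123.

39123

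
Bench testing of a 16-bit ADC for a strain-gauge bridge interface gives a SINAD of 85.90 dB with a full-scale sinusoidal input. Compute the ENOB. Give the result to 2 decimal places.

ENOB = (85.90 − 1.76)/6.02 = 13.9767 bits.

13.98 bits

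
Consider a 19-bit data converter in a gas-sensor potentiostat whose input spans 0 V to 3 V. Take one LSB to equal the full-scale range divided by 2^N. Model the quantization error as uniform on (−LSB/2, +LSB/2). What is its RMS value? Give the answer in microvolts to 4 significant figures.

1.652 µV

V_FS = 3 V.
Step size = 3/524288 V = 5.72205 µV.
V_rms = LSB/√12 = 5.72205 µV / √12 = 1.652 µV.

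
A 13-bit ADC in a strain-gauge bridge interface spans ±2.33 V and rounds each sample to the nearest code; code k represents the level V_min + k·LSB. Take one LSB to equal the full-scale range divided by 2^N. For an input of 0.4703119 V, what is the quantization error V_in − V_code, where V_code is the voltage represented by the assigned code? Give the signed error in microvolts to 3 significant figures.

−125 µV

The full-scale span is 2.33 − (-2.33) = 4.66 V. LSB = 4.66 V / 2^13 ≈ 0.5688 mV.
Position in LSBs: (0.4703119 − (-2.33)) × 8192/4.66 = 4922.7801; rounding gives k = 4923.
V_code = V_min + k × range/2^13 = -2.33 + 4923 × 4.66/8192 = 0.4704370117 V.
e = 0.4703119 − (0.4704370117) = −125 µV.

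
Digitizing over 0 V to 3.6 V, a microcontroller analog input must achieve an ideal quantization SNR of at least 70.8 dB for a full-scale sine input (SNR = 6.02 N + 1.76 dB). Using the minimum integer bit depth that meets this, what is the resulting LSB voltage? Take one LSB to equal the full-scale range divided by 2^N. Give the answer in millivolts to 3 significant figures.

0.879 mV

Range is 3.6 V.
Required N = ⌈(70.8 − 1.76)/6.02⌉ = ⌈11.468⌉ = 12.
LSB = 3.6 V / 2^12 = 0.879 mV.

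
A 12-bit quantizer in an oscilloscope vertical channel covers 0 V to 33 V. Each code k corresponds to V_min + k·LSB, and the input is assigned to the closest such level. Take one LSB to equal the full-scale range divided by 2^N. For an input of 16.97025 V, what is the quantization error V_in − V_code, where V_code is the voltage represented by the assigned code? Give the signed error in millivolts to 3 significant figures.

Range is 33 V. LSB = 33 V / 2^12 ≈ 8.057 mV.
(16.97025 − (0)) / LSB = 16.97025 × 4096/33 = 2106.3680. Nearest integer: k = 2106.
Reconstructed level: 0 + 2106 × 33/4096 V = 16.96728516 V.
V_in − V_code = 16.97025 − (16.96728516) = +2.96 mV.

+2.96 mV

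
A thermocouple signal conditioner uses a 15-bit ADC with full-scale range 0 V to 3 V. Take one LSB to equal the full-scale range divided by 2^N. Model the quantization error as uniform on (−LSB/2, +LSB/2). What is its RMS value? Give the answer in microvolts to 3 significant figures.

26.4 µV

V_FS = 3 V.
LSB = 3 V ÷ 2^15 = 3/32768 V = 91.553 µV.
V_rms = LSB/√12 = 91.553 µV / √12 = 26.4 µV.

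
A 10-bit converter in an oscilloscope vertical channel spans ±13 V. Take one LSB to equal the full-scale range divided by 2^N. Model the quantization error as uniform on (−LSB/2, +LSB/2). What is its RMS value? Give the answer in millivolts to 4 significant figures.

7.330 mV

Full-scale range = 13 V − (-13 V) = 26 V.
Step size = 26/1024 V = 25.3906 mV.
V_rms = LSB/√12 = 25.3906 mV / √12 = 7.330 mV.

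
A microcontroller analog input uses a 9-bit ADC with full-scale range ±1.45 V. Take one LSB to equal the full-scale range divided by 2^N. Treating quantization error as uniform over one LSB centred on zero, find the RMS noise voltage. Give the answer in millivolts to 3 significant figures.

1.64 mV

Span: 1.45 V − (-1.45 V) = 2.9 V.
LSB = 2.9 V ÷ 2^9 = 2.9/512 V = 5.6641 mV.
For a uniform distribution on [−LSB/2, +LSB/2], V_rms = LSB/√12 = 5.6641 mV/3.4641 = 1.64 mV.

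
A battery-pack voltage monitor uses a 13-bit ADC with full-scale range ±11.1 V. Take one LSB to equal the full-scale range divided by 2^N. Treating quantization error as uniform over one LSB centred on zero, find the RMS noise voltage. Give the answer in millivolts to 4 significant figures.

The full-scale span is 11.1 − (-11.1) = 22.2 V.
Step size = 22.2/8192 V = 2.70996 mV.
σ_q = LSB/√12 = 2.70996 mV/3.4641 = 0.7823 mV.

0.7823 mV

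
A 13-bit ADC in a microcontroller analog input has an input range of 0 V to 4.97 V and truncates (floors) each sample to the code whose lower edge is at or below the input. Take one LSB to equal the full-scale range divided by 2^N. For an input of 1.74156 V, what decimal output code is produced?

2870

Full-scale range = 4.97 V. LSB = 4.97 V / 2^13 ≈ 0.6067 mV.
V_in − V_min = 1.74156 − (0) = 1.74156 V.
Divide by LSB: 1.74156 × 8192/4.97 = 2870.5955.
Truncating gives code 2870.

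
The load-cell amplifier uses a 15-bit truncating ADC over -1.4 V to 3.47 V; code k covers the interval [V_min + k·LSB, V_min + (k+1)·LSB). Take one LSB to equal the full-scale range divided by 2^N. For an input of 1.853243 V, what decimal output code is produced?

21889

Range = 3.47 − (-1.4) = 4.87 V. LSB = 4.87 V / 2^15 ≈ 148.6 µV.
code = ⌊(V_in − V_min)/LSB⌋ = ⌊(V_in − V_min) × 2^15 / range⌋
     = ⌊(1.853243 − (-1.4)) × 32768 / 4.87⌋ = ⌊3.253243 × 32768/4.87⌋
     = ⌊21889.582⌋ = 21889.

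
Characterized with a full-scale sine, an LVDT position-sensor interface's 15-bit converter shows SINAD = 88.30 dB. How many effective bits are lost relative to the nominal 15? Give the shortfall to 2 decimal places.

N_eff = (88.30 − 1.76)/6.02 = 14.3754 bits.
Shortfall = 15 − 14.3754 = 0.6246 bits.

0.62 bits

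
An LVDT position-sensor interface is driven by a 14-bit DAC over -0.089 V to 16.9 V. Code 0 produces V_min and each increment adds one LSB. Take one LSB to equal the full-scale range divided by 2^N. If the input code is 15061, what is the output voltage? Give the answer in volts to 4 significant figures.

Span: 16.9 V − (-0.089 V) = 16.989 V. LSB = 16.989 V / 2^14.
Output = V_min + (15061/16384) × range = -0.089 + 0.919250 × 16.989 V
      = -0.089 + 15.6171 = 15.5281 V.

15.53 V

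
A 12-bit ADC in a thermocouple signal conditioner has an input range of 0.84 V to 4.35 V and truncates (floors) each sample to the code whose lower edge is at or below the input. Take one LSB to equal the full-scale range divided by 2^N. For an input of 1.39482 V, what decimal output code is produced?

Full-scale range = 4.35 V − (0.84 V) = 3.51 V. LSB = 3.51 V / 2^12 ≈ 0.8569 mV.
code = ⌊(V_in − V_min)/LSB⌋ = ⌊(V_in − V_min) × 2^12 / range⌋
     = ⌊(1.39482 − (0.84)) × 4096 / 3.51⌋ = ⌊0.55482 × 4096/3.51⌋
     = ⌊647.448⌋ = 647.

647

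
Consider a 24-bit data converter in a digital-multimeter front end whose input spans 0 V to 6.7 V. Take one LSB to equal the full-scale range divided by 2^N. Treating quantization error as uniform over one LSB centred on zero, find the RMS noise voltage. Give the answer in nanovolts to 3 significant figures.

Range is 6.7 V.
LSB = 6.7 V / 2^24 = 399.35 nV.
σ_q = LSB/√12 = 399.35 nV/3.4641 = 115 nV.

115 nV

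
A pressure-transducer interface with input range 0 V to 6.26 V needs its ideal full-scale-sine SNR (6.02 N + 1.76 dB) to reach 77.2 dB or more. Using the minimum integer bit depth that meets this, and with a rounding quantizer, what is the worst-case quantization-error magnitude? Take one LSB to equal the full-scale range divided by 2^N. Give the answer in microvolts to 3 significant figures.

382 µV

V_FS = 6.26 V.
Required N = ⌈(77.2 − 1.76)/6.02⌉ = ⌈12.532⌉ = 13.
LSB = 6.26 V ÷ 2^13 = 6.26/8192 V = 0.76416 mV.
|e|_max = LSB/2 = 382 µV.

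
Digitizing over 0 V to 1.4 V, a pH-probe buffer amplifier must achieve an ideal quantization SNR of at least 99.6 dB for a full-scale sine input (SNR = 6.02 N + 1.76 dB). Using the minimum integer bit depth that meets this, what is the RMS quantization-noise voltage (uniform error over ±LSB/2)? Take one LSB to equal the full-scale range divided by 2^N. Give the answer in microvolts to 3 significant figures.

Span = 1.4 V.
Solving 6.02 N ≥ 99.6 − 1.76: N ≥ 16.252. Round up → N = 17.
LSB = 1.4 V / 2^17 = 10.681 µV.
σ_q = LSB/√12 = 10.681 µV/3.4641 = 3.08 µV.

3.08 µV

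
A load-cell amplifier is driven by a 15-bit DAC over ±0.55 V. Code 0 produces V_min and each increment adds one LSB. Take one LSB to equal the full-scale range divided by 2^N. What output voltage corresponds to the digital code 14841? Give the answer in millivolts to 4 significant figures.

-51.80 mV

Full-scale range = 0.55 V − (-0.55 V) = 1.1 V. LSB = 1.1 V / 2^15.
Output = V_min + (14841/32768) × range = -0.55 + 0.452911 × 1.1 V
      = -0.55 + 0.498203 = -0.0517975 V.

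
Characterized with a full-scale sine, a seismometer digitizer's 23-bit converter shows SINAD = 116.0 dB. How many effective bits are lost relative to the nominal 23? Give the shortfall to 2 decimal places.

4.02 bits

ENOB = (SINAD − 1.76)/6.02 = (116.0 − 1.76)/6.02 = 18.9767 bits.
Lost resolution: 23 − 18.9767 = 4.0233 bits.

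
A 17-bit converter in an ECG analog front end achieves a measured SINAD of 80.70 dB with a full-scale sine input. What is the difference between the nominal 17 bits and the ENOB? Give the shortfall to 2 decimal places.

3.89 bits

Effective bits = (80.70 − 1.76)/6.02 = 13.1130.
Shortfall = 17 − 13.1130 = 3.8870 bits.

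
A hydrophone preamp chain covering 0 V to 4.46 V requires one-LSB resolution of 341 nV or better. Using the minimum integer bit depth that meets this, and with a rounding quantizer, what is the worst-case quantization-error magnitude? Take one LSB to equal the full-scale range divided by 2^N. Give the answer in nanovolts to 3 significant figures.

Range is 4.46 V.
Levels needed ≥ 4.46/341 nV = 1.308e7. 2^24 = 16777216 suffices, so N_min = 24.
LSB = 4.46 V ÷ 2^24 = 4.46/16777216 V = 265.84 nV.
Max error for round-to-nearest is LSB/2 = 133 nV.

133 nV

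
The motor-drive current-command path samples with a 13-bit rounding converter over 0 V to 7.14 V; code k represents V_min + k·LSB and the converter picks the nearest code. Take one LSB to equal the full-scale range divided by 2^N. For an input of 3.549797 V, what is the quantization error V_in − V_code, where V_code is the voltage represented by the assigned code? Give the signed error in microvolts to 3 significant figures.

Full-scale range = 7.14 V. LSB = 7.14 V / 2^13 ≈ 0.8716 mV.
Position in LSBs: (3.549797 − (0)) × 8192/7.14 = 4072.8203; rounding gives k = 4073.
Reconstructed level: 0 + 4073 × 7.14/8192 V = 3.549953613 V.
e = 3.549797 − (3.549953613) = −157 µV.

−157 µV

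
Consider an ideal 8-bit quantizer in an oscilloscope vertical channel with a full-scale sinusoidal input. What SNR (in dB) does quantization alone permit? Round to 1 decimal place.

For an ideal N-bit converter with full-scale sine input, SNR = 6.02 N + 1.76 dB. SNR = 6.02 × 8 + 1.76 = 48.16 + 1.76 = 49.92 dB.

49.9 dB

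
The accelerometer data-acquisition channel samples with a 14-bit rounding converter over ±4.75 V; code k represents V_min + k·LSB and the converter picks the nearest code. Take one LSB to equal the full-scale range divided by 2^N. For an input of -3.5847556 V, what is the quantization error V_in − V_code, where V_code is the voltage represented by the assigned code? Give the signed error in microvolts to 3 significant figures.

Range = 4.75 − (-4.75) = 9.5 V. LSB = 9.5 V / 2^14 ≈ 0.5798 mV.
(-3.5847556 − (-4.75)) / LSB = 1.1652444 × 16384/9.5 = 2009.6173. Nearest integer: k = 2010.
Reconstructed level: -4.75 + 2010 × 9.5/16384 V = -3.5845336914 V.
V_in − V_code = -3.5847556 − (-3.5845336914) = −222 µV.

−222 µV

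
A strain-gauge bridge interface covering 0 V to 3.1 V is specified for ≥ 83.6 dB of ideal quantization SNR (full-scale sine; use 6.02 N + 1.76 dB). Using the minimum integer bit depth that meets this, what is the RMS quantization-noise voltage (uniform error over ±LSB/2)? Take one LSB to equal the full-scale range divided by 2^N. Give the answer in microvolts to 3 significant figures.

54.6 µV

Span = 3.1 V.
Solving 6.02 N ≥ 83.6 − 1.76: N ≥ 13.595. Round up → N = 14.
LSB = 3.1 V / 2^14 = 189.21 µV.
RMS noise = LSB/√12 = 54.6 µV.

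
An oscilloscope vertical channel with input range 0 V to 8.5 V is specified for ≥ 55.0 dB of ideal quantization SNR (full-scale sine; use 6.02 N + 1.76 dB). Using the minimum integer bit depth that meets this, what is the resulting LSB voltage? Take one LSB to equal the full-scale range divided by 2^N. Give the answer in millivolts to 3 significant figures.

Full-scale range = 8.5 V.
6.02 N + 1.76 ≥ 55.0 gives N ≥ 8.844, so the minimum integer is 9.
LSB = 8.5 V / 2^9 = 16.6 mV.

16.6 mV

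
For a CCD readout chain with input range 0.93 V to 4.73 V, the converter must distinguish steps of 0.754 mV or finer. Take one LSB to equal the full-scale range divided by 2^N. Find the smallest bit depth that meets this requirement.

Range = 4.73 − (0.93) = 3.8 V.
Need 2^N ≥ 3.8 V / 0.754 mV = 5040 → N_min = 13.

13 bits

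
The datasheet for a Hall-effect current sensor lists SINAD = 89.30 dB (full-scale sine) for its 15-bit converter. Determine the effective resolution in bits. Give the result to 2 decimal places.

14.54 bits

(89.30 − 1.76) / 6.02 = 87.54/6.02 = 14.5415 effective bits.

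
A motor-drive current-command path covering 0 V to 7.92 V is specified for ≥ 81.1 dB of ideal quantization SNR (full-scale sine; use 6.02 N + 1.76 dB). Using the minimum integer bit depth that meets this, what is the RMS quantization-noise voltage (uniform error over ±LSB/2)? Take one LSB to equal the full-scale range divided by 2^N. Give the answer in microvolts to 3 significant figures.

Full-scale range = 7.92 V.
6.02 N + 1.76 ≥ 81.1 gives N ≥ 13.179, so the minimum integer is 14.
LSB = 7.92 V / 2^14 = 483.40 µV.
σ_q = LSB/√12 = 483.40 µV/3.4641 = 140 µV.

140 µV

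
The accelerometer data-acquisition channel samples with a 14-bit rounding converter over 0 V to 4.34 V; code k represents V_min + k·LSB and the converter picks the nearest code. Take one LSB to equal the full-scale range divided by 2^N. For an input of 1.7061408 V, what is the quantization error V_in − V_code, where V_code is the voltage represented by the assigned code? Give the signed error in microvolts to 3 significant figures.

Span = 4.34 V. LSB = 4.34 V / 2^14 ≈ 264.9 µV.
(1.7061408 − (0)) / LSB = 1.7061408 × 16384/4.34 = 6440.8781. Nearest integer: k = 6441.
V_code = 0 + (6441/16384) × 4.34 = 1.7061730957 V.
V_in − V_code = 1.7061408 − (1.7061730957) = −32.3 µV.

−32.3 µV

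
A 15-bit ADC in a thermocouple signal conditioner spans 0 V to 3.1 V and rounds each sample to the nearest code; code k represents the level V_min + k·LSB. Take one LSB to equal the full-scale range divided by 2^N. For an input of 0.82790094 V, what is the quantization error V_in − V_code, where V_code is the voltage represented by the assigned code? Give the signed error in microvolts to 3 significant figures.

+17.0 µV

Full-scale range = 3.1 V. LSB = 3.1 V / 2^15 ≈ 94.60 µV.
(0.82790094 − (0)) / LSB = 0.82790094 × 32768/3.1 = 8751.1800. Nearest integer: k = 8751.
V_code = V_min + k × range/2^15 = 0 + 8751 × 3.1/32768 = 0.82788391113 V.
V_in − V_code = 0.82790094 − (0.82788391113) = +17.0 µV.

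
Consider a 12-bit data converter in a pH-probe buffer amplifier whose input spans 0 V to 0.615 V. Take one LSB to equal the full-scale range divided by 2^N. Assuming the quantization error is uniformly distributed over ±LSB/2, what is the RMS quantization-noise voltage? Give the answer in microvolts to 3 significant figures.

43.3 µV

Span = 0.615 V.
One LSB is 0.615 V / 4096 = 150.15 µV.
RMS of a uniform error over width LSB is LSB/√12 = 43.3 µV.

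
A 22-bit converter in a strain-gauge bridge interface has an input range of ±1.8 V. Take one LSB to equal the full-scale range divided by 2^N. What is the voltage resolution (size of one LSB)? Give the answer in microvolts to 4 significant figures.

The full-scale span is 1.8 − (-1.8) = 3.6 V.
Number of codes = 2^22 = 4194304.
LSB = 3.6 V ÷ 2^22 = 3.6/4194304 V = 0.8583 µV.

0.8583 µV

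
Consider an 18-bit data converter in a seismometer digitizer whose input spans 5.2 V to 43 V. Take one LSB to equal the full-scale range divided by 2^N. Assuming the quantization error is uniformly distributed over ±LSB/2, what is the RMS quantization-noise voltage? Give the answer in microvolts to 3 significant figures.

41.6 µV

Full-scale range = 43 V − (5.2 V) = 37.8 V.
One LSB is 37.8 V / 262144 = 144.20 µV.
V_rms = LSB/√12 = 144.20 µV / √12 = 41.6 µV.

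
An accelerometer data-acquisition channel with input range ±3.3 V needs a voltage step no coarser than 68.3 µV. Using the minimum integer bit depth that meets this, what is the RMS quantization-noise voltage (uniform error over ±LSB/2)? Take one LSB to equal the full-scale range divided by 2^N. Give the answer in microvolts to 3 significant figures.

Span: 3.3 V − (-3.3 V) = 6.6 V.
Need 2^N ≥ 6.6 V / 68.3 µV = 96630 → N_min = 17.
LSB = 6.6 V ÷ 2^17 = 6.6/131072 V = 50.354 µV.
RMS noise = LSB/√12 = 14.5 µV.

14.5 µV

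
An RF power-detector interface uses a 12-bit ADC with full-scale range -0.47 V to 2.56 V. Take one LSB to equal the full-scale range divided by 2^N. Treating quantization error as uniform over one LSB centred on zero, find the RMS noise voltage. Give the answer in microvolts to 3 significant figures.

Span: 2.56 V − (-0.47 V) = 3.03 V.
LSB = 3.03 V / 2^12 = 0.73975 mV.
For a uniform distribution on [−LSB/2, +LSB/2], V_rms = LSB/√12 = 0.73975 mV/3.4641 = 214 µV.

214 µV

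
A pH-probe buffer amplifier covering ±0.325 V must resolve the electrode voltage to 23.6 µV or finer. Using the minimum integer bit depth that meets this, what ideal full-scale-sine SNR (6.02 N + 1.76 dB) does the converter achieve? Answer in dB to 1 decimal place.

92.1 dB

Span: 0.325 V − (-0.325 V) = 0.65 V.
0.65 V / 23.6 µV = 27540. Since 2^14 = 16384 and 2^15 = 32768, N = 15.
SNR = 6.02 × 15 + 1.76 = 92.06 dB.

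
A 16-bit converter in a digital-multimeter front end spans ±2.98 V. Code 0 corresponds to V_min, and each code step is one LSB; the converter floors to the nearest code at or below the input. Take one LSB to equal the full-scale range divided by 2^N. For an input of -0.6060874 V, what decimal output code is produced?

The full-scale span is 2.98 − (-2.98) = 5.96 V. LSB = 5.96 V / 2^16 ≈ 90.94 µV.
(V_in − V_min) × 2^16/range = (-0.6060874 − (-2.98)) × 65536/5.96 = 26103.479.
Floor → code = 26103.

26103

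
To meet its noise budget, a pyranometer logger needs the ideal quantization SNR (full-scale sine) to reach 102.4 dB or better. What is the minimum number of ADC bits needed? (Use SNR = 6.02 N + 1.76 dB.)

Solving 6.02 N ≥ 102.4 − 1.76: N ≥ 16.718. Round up → N = 17.

17 bits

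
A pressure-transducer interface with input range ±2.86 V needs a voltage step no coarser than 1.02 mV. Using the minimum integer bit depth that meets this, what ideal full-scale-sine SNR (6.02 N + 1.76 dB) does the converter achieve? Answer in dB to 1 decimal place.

80.0 dB

Full-scale range = 2.86 V − (-2.86 V) = 5.72 V.
Need 2^N ≥ 5.72 V / 1.02 mV = 5608 → N_min = 13.
6.02(13) + 1.76 = 80.02 dB.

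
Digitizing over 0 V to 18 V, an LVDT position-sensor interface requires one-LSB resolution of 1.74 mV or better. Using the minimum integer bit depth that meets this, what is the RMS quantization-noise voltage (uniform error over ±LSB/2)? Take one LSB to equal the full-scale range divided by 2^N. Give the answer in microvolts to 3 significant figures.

317 µV

Full-scale range = 18 V.
18 V / 1.74 mV = 10340. Since 2^13 = 8192 and 2^14 = 16384, N = 14.
LSB = 18 V / 2^14 = 1.0986 mV.
V_rms = LSB/√12 = 317 µV.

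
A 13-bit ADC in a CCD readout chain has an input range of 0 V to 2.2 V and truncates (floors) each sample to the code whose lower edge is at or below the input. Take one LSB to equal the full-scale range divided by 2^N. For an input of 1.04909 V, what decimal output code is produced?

V_FS = 2.2 V. LSB = 2.2 V / 2^13 ≈ 268.6 µV.
V_in − V_min = 1.04909 − (0) = 1.04909 V.
Divide by LSB: 1.04909 × 8192/2.2 = 3906.4297.
Truncating gives code 3906.

3906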